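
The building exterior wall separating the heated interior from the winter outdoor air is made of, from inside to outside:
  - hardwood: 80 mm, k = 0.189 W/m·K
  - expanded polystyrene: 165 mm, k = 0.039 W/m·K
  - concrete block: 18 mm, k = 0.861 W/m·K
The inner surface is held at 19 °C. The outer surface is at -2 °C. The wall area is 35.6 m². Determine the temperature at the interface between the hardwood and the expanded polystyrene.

T ≈ 17.1 °C

Treating each layer as a thermal resistance in series:
R_hardwood = L/(kA) = 0.08/(0.189×35.6) = 0.01189 K/W
R_expanded polystyrene = L/(kA) = 0.165/(0.039×35.6) = 0.1188 K/W
R_concrete block = L/(kA) = 0.018/(0.861×35.6) = 5.872×10^-4 K/W
R_total = 0.1313 K/W;  Q = ΔT/R_total = 21/0.1313 = 159.9 W
T_interface = T_inner − Q·ΣR(inner→interface) = 19 − 160×0.01189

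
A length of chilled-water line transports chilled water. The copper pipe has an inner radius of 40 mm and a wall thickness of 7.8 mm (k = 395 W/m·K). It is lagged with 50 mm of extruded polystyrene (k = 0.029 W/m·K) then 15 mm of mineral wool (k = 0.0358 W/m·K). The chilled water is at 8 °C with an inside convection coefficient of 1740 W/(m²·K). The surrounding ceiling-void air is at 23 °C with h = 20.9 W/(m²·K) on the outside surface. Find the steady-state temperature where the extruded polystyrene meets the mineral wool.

T ≈ 20.7 °C

Treating each annulus and film as a series resistance:
R_inner film = 1/(h_i·2πr₁L) = 1/(1740×2π×0.04×1) = 0.002287 K/W
R_copper pipe wall = ln(47.8/40)/(2π×395×1) = 7.178×10^-5 K/W
R_extruded polystyrene = ln(97.8/47.8)/(2π×0.029×1) = 3.929 K/W
R_mineral wool = ln(112.8/97.8)/(2π×0.0358×1) = 0.6344 K/W
R_outer film = 1/(h_o·2πr_oL) = 1/(20.9×2π×0.1128×1) = 0.06751 K/W
R_total = 4.633 K/W
Q = ΔT/R_total = 15/4.633
Q = 3.24 W/m
T_interface = T_inner + Q·ΣR(inner→interface) = 8 + 3.24×3.931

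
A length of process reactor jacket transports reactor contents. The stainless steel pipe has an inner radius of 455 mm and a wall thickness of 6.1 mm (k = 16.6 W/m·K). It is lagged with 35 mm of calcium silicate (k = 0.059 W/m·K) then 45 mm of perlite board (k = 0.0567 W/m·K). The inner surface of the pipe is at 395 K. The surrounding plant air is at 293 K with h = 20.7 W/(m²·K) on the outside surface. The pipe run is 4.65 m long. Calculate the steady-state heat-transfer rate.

Radial resistances (cylindrical: R_cond = ln(r_o/r_i)/(2πkL), R_conv = 1/(h·2πrL)):
R_stainless steel pipe wall = ln(461.1/455)/(2π×16.6×4.65) = 2.746×10^-5 K/W
R_calcium silicate = ln(496.1/461.1)/(2π×0.059×4.65) = 0.04244 K/W
R_perlite board = ln(541.1/496.1)/(2π×0.0567×4.65) = 0.05241 K/W
R_outer film = 1/(h_o·2πr_oL) = 1/(20.7×2π×0.5411×4.65) = 0.003056 K/W
R_total = 0.09794 K/W
Q = ΔT/R_total = 102/0.09794

Q ≈ 1040 W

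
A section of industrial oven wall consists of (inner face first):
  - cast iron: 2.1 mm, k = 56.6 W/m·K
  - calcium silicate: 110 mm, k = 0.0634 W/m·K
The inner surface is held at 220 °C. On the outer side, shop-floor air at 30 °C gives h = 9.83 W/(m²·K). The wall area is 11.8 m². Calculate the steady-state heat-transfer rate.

Q ≈ 1220 W

Treating each layer as a thermal resistance in series:
R_cast iron = L/(kA) = 0.0021/(56.6×11.8) = 3.144×10^-6 K/W
R_calcium silicate = L/(kA) = 0.11/(0.0634×11.8) = 0.147 K/W
R_outer film = 1/(h_o·A) = 1/(9.83×11.8) = 0.008621 K/W
R_total = 0.1557 K/W
Q = ΔT / R_total = 190 / 0.1557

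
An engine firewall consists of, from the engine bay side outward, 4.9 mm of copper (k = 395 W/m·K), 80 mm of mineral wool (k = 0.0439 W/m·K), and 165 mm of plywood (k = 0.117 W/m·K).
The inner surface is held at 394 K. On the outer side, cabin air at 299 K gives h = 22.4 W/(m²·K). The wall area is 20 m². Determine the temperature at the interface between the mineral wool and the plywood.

T ≈ 341 K

Using the resistance-network approach (series):
R_copper = L/(kA) = 0.0049/(395×20) = 6.203×10^-7 K/W
R_mineral wool = L/(kA) = 0.08/(0.0439×20) = 0.09112 K/W
R_plywood = L/(kA) = 0.165/(0.117×20) = 0.07051 K/W
R_outer film = 1/(h_o·A) = 1/(22.4×20) = 0.002232 K/W
R_total = 0.1639 K/W;  Q = ΔT/R_total = 95/0.1639 = 579.8 W
T_interface = T_inner − Q·ΣR(inner→interface) = 394 − 580×0.09112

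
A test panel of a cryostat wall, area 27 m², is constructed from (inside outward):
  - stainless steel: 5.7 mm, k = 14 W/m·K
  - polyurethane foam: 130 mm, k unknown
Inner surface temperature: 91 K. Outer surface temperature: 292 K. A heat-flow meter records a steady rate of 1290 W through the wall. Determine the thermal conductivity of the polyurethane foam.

k ≈ 0.0309 W/(m·K)

Treating each layer as a thermal resistance in series:
R_stainless steel = L/(kA) = 0.0057/(14×27) = 1.508×10^-5 K/W
Sum of known resistances R_other = 1.508×10^-5 K/W
Total R = ΔT/Q = 201/1290 = 0.1558 K/W
R_polyurethane foam = R_total − R_other = 0.1558 K/W
k = L/(R·A) = 0.13/(0.1558×27)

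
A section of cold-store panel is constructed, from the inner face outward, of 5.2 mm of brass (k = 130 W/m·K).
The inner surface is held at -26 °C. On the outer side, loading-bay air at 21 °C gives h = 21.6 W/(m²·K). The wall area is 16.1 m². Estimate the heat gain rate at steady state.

Model the wall as resistances in series:
R_brass = L/(kA) = 0.0052/(130×16.1) = 2.484×10^-6 K/W
R_outer film = 1/(h_o·A) = 1/(21.6×16.1) = 0.002876 K/W
R_total = 0.002878 K/W
Q = ΔT / R_total = 47 / 0.002878

Q ≈ 16300 W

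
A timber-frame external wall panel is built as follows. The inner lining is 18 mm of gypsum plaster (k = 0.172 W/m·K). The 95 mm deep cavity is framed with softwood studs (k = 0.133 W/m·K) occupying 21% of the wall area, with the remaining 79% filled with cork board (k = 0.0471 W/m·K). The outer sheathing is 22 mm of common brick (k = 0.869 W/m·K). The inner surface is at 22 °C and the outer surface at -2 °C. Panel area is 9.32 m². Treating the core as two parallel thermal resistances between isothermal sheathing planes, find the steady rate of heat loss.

Sheathing layers in series; stud and cavity paths in parallel between them.
R_inner = 0.018/(0.172×9.32) = 0.01123 K/W
R_stud  = 0.095/(0.133×0.21×9.32) = 0.365 K/W
R_cav   = 0.095/(0.0471×0.79×9.32) = 0.2739 K/W
1/R_core = 1/R_stud + 1/R_cav → R_core = 0.1565 K/W
R_outer = 0.022/(0.869×9.32) = 0.002716 K/W
R_total = 0.1704 K/W
Q = ΔT/R_total = 24/0.1704

Q ≈ 141 W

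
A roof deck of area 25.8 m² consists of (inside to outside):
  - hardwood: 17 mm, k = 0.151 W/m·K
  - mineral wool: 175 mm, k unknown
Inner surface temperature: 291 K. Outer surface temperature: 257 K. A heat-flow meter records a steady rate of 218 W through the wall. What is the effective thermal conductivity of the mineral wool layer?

k ≈ 0.0447 W/(m·K)

Model the wall as resistances in series:
R_hardwood = L/(kA) = 0.017/(0.151×25.8) = 0.004364 K/W
Sum of known resistances R_other = 0.004364 K/W
Total R = ΔT/Q = 34/218 = 0.156 K/W
R_mineral wool = R_total − R_other = 0.1516 K/W
k = L/(R·A) = 0.175/(0.1516×25.8)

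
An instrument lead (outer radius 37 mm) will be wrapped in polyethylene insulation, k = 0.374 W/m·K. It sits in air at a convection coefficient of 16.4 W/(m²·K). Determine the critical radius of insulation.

r_cr ≈ 22.8 mm

For a cylinder r_cr = k/h = 0.374/16.4
r_cr = 22.8 mm; since the bare radius (37 mm) is above r_cr, any added insulation will reduce heat loss.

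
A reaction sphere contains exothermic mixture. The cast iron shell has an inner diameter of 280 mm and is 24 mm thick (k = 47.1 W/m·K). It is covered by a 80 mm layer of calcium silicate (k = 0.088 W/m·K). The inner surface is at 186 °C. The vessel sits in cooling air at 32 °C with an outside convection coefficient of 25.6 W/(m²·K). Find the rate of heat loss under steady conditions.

Radial (spherical) resistances in series:
R_cast iron shell = (1/0.14 − 1/0.164)/(4π×47.1) = 0.001766 K/W
R_calcium silicate = (1/0.164 − 1/0.244)/(4π×0.088) = 1.808 K/W
R_outer film = 1/(h·4πr_o²) = 1/(25.6×4π×0.244²) = 0.05221 K/W
R_total = 1.862 K/W
Q = ΔT/R_total = 154/1.862

Q ≈ 82.7 W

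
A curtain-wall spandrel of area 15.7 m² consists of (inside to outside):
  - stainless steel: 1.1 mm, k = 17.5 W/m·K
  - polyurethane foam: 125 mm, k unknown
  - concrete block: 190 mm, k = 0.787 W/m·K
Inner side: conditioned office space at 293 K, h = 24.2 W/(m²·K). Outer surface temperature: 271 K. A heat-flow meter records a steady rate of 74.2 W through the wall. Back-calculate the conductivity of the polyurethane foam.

Series thermal resistances:
R_inner film = 1/(h_i·A) = 1/(24.2×15.7) = 0.002632 K/W
R_stainless steel = L/(kA) = 0.0011/(17.5×15.7) = 4.004×10^-6 K/W
R_concrete block = L/(kA) = 0.19/(0.787×15.7) = 0.01538 K/W
Sum of known resistances R_other = 0.01801 K/W
Total R = ΔT/Q = 22/74.2 = 0.2965 K/W
R_polyurethane foam = R_total − R_other = 0.2785 K/W
k = L/(R·A) = 0.125/(0.2785×15.7)

k ≈ 0.0286 W/(m·K)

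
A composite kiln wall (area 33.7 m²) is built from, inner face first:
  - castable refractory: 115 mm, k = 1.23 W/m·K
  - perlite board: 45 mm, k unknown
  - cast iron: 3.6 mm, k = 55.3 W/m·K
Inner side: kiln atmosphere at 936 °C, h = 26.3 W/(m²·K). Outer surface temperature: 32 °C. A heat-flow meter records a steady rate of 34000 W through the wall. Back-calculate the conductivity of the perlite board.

Treating each layer as a thermal resistance in series:
R_inner film = 1/(h_i·A) = 1/(26.3×33.7) = 0.001128 K/W
R_castable refractory = L/(kA) = 0.115/(1.23×33.7) = 0.002774 K/W
R_cast iron = L/(kA) = 0.0036/(55.3×33.7) = 1.932×10^-6 K/W
Sum of known resistances R_other = 0.003905 K/W
Total R = ΔT/Q = 904/34000 = 0.02659 K/W
R_perlite board = R_total − R_other = 0.02268 K/W
k = L/(R·A) = 0.045/(0.02268×33.7)

k ≈ 0.0589 W/(m·K)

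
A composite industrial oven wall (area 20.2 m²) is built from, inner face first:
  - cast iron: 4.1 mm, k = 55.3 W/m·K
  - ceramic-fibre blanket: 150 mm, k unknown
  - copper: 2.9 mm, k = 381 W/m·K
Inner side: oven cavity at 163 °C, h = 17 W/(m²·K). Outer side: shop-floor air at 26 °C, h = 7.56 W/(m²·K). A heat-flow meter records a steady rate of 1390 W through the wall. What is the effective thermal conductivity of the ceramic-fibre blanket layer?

k ≈ 0.0833 W/(m·K)

Model the wall as resistances in series:
R_inner film = 1/(h_i·A) = 1/(17×20.2) = 0.002912 K/W
R_cast iron = L/(kA) = 0.0041/(55.3×20.2) = 3.67×10^-6 K/W
R_copper = L/(kA) = 0.0029/(381×20.2) = 3.768×10^-7 K/W
R_outer film = 1/(h_o·A) = 1/(7.56×20.2) = 0.006548 K/W
Sum of known resistances R_other = 0.009464 K/W
Total R = ΔT/Q = 137/1390 = 0.09856 K/W
R_ceramic-fibre blanket = R_total − R_other = 0.0891 K/W
k = L/(R·A) = 0.15/(0.0891×20.2)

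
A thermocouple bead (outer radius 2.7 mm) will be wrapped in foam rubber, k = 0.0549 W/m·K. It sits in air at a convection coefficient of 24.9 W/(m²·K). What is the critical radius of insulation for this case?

r_cr ≈ 4.41 mm

For a sphere r_cr = 2k/h = 2×0.0549/24.9
r_cr = 4.41 mm; since the bare radius (2.7 mm) is below r_cr, adding a thin layer of insulation will *increase* heat loss.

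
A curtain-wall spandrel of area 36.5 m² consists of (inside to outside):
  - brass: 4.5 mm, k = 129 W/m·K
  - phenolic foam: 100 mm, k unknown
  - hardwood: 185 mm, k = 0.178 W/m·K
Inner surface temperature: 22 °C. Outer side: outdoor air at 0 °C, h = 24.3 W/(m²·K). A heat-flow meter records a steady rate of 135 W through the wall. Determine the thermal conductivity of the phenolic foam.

k ≈ 0.0205 W/(m·K)

Model the wall as resistances in series:
R_brass = L/(kA) = 0.0045/(129×36.5) = 9.557×10^-7 K/W
R_hardwood = L/(kA) = 0.185/(0.178×36.5) = 0.02847 K/W
R_outer film = 1/(h_o·A) = 1/(24.3×36.5) = 0.001127 K/W
Sum of known resistances R_other = 0.0296 K/W
Total R = ΔT/Q = 22/135 = 0.163 K/W
R_phenolic foam = R_total − R_other = 0.1334 K/W
k = L/(R·A) = 0.1/(0.1334×36.5)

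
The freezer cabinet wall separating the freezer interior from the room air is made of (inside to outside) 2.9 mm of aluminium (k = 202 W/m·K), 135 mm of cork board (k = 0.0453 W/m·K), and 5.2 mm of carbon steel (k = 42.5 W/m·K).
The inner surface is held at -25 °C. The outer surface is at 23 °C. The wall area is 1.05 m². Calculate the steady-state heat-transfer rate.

Model the wall as resistances in series:
R_aluminium = L/(kA) = 0.0029/(202×1.05) = 1.367×10^-5 K/W
R_cork board = L/(kA) = 0.135/(0.0453×1.05) = 2.838 K/W
R_carbon steel = L/(kA) = 0.0052/(42.5×1.05) = 1.165×10^-4 K/W
R_total = 2.838 K/W
Q = ΔT / R_total = 48 / 2.838

Q ≈ 16.9 W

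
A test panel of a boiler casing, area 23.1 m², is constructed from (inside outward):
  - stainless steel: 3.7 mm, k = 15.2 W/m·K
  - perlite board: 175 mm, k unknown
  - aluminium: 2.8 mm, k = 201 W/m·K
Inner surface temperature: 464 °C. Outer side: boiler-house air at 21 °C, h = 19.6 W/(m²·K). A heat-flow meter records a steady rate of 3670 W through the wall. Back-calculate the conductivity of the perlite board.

Thermal resistances in series:
R_stainless steel = L/(kA) = 0.0037/(15.2×23.1) = 1.054×10^-5 K/W
R_aluminium = L/(kA) = 0.0028/(201×23.1) = 6.03×10^-7 K/W
R_outer film = 1/(h_o·A) = 1/(19.6×23.1) = 0.002209 K/W
Sum of known resistances R_other = 0.00222 K/W
Total R = ΔT/Q = 443/3670 = 0.1207 K/W
R_perlite board = R_total − R_other = 0.1185 K/W
k = L/(R·A) = 0.175/(0.1185×23.1)

k ≈ 0.0639 W/(m·K)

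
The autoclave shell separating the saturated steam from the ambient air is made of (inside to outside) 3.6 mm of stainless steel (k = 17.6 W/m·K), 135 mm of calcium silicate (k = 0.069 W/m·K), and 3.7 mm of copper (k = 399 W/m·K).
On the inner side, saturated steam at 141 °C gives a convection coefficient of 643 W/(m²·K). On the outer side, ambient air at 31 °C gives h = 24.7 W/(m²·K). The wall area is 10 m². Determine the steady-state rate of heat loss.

Q ≈ 550 W

Series thermal resistances:
R_inner film = 1/(h_i·A) = 1/(643×10) = 1.555×10^-4 K/W
R_stainless steel = L/(kA) = 0.0036/(17.6×10) = 2.045×10^-5 K/W
R_calcium silicate = L/(kA) = 0.135/(0.069×10) = 0.1957 K/W
R_copper = L/(kA) = 0.0037/(399×10) = 9.273×10^-7 K/W
R_outer film = 1/(h_o·A) = 1/(24.7×10) = 0.004049 K/W
R_total = 0.1999 K/W
Q = ΔT / R_total = 110 / 0.1999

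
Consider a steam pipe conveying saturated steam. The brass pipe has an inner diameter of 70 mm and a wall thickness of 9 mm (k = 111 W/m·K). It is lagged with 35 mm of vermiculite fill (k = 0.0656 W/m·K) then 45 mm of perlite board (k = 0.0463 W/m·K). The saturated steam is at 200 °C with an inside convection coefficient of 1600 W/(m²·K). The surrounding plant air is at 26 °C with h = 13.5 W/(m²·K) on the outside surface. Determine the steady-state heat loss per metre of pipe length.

For a radial system each layer contributes R = ln(r_out/r_in)/(2πkL); films add R = 1/(hA).
R_inner film = 1/(h_i·2πr₁L) = 1/(1600×2π×0.035×1) = 0.002842 K/W
R_brass pipe wall = ln(44/35)/(2π×111×1) = 3.281×10^-4 K/W
R_vermiculite fill = ln(79/44)/(2π×0.0656×1) = 1.42 K/W
R_perlite board = ln(124/79)/(2π×0.0463×1) = 1.55 K/W
R_outer film = 1/(h_o·2πr_oL) = 1/(13.5×2π×0.124×1) = 0.09507 K/W
R_total = 3.068 K/W
Q = ΔT/R_total = 174/3.068

q′ ≈ 56.7 W/m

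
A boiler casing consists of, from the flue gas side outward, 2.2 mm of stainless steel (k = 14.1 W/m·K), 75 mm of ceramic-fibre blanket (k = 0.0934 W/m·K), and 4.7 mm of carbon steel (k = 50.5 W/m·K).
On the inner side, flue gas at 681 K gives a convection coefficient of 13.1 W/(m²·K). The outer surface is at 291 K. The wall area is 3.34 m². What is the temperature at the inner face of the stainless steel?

Model the wall as resistances in series:
R_inner film = 1/(h_i·A) = 1/(13.1×3.34) = 0.02286 K/W
R_stainless steel = L/(kA) = 0.0022/(14.1×3.34) = 4.672×10^-5 K/W
R_ceramic-fibre blanket = L/(kA) = 0.075/(0.0934×3.34) = 0.2404 K/W
R_carbon steel = L/(kA) = 0.0047/(50.5×3.34) = 2.787×10^-5 K/W
R_total = 0.2633 K/W;  Q = ΔT/R_total = 390/0.2633 = 1481 W
T_interface = T_inner − Q·ΣR(inner→interface) = 681 − 1480×0.02286

T ≈ 647 K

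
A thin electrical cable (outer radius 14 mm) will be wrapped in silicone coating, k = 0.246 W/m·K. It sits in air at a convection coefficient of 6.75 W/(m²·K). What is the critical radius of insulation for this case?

r_cr ≈ 36.4 mm

For a cylinder r_cr = k/h = 0.246/6.75
r_cr = 36.4 mm; since the bare radius (14 mm) is below r_cr, adding a thin layer of insulation will *increase* heat loss.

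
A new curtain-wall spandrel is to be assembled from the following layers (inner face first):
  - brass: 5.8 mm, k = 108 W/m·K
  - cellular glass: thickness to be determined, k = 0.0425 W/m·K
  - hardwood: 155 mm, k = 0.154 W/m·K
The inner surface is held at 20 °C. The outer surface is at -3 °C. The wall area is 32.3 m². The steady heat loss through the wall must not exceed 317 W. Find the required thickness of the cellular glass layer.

Thermal resistances in series:
R_brass = L/(kA) = 0.0058/(108×32.3) = 1.663×10^-6 K/W
R_hardwood = L/(kA) = 0.155/(0.154×32.3) = 0.03116 K/W
Sum of the known resistances R_other = 0.03116 K/W
Required total resistance R_tot = ΔT/Q_allow = 23/317 = 0.07256 K/W
R_cellular glass = R_tot − R_other = 0.04139 K/W
L = R·k·A = 0.04139×0.0425×32.3

L ≈ 56.8 mm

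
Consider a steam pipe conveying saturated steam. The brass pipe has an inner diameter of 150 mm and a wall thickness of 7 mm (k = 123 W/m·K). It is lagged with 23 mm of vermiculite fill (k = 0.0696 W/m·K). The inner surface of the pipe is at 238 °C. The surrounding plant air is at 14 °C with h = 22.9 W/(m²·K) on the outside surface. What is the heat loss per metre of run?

For a radial system each layer contributes R = ln(r_out/r_in)/(2πkL); films add R = 1/(hA).
R_brass pipe wall = ln(82/75)/(2π×123×1) = 1.155×10^-4 K/W
R_vermiculite fill = ln(105/82)/(2π×0.0696×1) = 0.5654 K/W
R_outer film = 1/(h_o·2πr_oL) = 1/(22.9×2π×0.105×1) = 0.06619 K/W
R_total = 0.6317 K/W
Q = ΔT/R_total = 224/0.6317

q′ ≈ 355 W/m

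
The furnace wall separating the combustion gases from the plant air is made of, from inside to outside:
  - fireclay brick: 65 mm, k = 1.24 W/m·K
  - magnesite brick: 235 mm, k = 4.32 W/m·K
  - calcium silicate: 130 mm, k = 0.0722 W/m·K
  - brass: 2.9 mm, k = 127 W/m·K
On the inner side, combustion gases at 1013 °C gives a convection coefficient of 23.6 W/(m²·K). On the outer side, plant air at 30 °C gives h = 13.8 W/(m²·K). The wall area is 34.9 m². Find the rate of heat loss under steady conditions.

Series thermal resistances:
R_inner film = 1/(h_i·A) = 1/(23.6×34.9) = 0.001214 K/W
R_fireclay brick = L/(kA) = 0.065/(1.24×34.9) = 0.001502 K/W
R_magnesite brick = L/(kA) = 0.235/(4.32×34.9) = 0.001559 K/W
R_calcium silicate = L/(kA) = 0.13/(0.0722×34.9) = 0.05159 K/W
R_brass = L/(kA) = 0.0029/(127×34.9) = 6.543×10^-7 K/W
R_outer film = 1/(h_o·A) = 1/(13.8×34.9) = 0.002076 K/W
R_total = 0.05794 K/W
Q = ΔT / R_total = 983 / 0.05794

Q ≈ 17000 W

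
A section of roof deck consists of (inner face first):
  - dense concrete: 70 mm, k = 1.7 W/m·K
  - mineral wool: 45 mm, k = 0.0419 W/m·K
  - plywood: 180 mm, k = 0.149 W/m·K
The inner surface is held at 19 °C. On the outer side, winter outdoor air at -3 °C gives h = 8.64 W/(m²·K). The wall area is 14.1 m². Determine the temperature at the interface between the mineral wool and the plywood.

Treating each layer as a thermal resistance in series:
R_dense concrete = L/(kA) = 0.07/(1.7×14.1) = 0.00292 K/W
R_mineral wool = L/(kA) = 0.045/(0.0419×14.1) = 0.07617 K/W
R_plywood = L/(kA) = 0.18/(0.149×14.1) = 0.08568 K/W
R_outer film = 1/(h_o·A) = 1/(8.64×14.1) = 0.008209 K/W
R_total = 0.173 K/W;  Q = ΔT/R_total = 22/0.173 = 127.2 W
T_interface = T_inner − Q·ΣR(inner→interface) = 19 − 127×0.07909

T ≈ 8.94 °C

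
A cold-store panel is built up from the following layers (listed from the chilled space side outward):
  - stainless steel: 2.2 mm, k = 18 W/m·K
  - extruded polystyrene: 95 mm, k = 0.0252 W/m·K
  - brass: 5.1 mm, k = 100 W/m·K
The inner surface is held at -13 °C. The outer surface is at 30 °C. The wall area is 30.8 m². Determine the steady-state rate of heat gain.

Q ≈ 351 W

Thermal resistances in series:
R_stainless steel = L/(kA) = 0.0022/(18×30.8) = 3.968×10^-6 K/W
R_extruded polystyrene = L/(kA) = 0.095/(0.0252×30.8) = 0.1224 K/W
R_brass = L/(kA) = 0.0051/(100×30.8) = 1.656×10^-6 K/W
R_total = 0.1224 K/W
Q = ΔT / R_total = 43 / 0.1224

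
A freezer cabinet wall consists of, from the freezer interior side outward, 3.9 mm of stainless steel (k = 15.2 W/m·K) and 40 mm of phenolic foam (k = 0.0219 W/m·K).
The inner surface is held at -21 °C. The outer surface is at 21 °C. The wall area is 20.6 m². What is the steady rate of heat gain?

Q ≈ 474 W

Using the resistance-network approach (series):
R_stainless steel = L/(kA) = 0.0039/(15.2×20.6) = 1.246×10^-5 K/W
R_phenolic foam = L/(kA) = 0.04/(0.0219×20.6) = 0.08866 K/W
R_total = 0.08868 K/W
Q = ΔT / R_total = 42 / 0.08868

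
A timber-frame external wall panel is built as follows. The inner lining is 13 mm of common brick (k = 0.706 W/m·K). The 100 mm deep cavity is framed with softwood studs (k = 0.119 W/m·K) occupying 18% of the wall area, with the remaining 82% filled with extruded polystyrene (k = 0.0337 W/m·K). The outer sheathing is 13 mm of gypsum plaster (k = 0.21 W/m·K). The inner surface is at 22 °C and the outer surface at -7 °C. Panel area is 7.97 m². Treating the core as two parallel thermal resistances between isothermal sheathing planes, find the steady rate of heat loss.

Sheathing layers in series; stud and cavity paths in parallel between them.
R_inner = 0.013/(0.706×7.97) = 0.00231 K/W
R_stud  = 0.1/(0.119×0.18×7.97) = 0.5858 K/W
R_cav   = 0.1/(0.0337×0.82×7.97) = 0.454 K/W
1/R_core = 1/R_stud + 1/R_cav → R_core = 0.2558 K/W
R_outer = 0.013/(0.21×7.97) = 0.007767 K/W
R_total = 0.2659 K/W
Q = ΔT/R_total = 29/0.2659

Q ≈ 109 W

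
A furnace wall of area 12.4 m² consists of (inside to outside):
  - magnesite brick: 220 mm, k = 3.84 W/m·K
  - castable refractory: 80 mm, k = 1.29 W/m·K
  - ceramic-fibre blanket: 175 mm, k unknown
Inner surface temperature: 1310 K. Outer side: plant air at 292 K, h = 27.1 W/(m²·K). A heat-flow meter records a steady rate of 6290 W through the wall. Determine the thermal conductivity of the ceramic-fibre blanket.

Treating each layer as a thermal resistance in series:
R_magnesite brick = L/(kA) = 0.22/(3.84×12.4) = 0.00462 K/W
R_castable refractory = L/(kA) = 0.08/(1.29×12.4) = 0.005001 K/W
R_outer film = 1/(h_o·A) = 1/(27.1×12.4) = 0.002976 K/W
Sum of known resistances R_other = 0.0126 K/W
Total R = ΔT/Q = 1018/6290 = 0.1618 K/W
R_ceramic-fibre blanket = R_total − R_other = 0.1492 K/W
k = L/(R·A) = 0.175/(0.1492×12.4)

k ≈ 0.0946 W/(m·K)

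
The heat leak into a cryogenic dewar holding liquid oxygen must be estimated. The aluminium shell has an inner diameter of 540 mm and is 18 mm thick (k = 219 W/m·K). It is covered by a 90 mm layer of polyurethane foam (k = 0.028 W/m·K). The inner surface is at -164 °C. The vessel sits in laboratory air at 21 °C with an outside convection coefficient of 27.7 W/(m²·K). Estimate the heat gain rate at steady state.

For a spherical shell R = (1/r₁ − 1/r₂)/(4πk); film R = 1/(h·4πr²). In series:
R_aluminium shell = (1/0.27 − 1/0.288)/(4π×219) = 8.411×10^-5 K/W
R_polyurethane foam = (1/0.288 − 1/0.378)/(4π×0.028) = 2.35 K/W
R_outer film = 1/(h·4πr_o²) = 1/(27.7×4π×0.378²) = 0.02011 K/W
R_total = 2.37 K/W
Q = ΔT/R_total = 185/2.37

Q ≈ 78.1 W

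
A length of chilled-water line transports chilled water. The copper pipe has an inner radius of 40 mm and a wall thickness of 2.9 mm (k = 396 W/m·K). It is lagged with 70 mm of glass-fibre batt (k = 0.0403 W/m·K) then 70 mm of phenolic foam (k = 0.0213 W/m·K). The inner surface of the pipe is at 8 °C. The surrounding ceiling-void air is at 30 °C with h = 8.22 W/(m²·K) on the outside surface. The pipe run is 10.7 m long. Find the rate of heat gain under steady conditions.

Cylindrical conduction, so R = ln(r₂/r₁)/(2πkL) per layer, in series:
R_copper pipe wall = ln(42.9/40)/(2π×396×10.7) = 2.629×10^-6 K/W
R_glass-fibre batt = ln(112.9/42.9)/(2π×0.0403×10.7) = 0.3571 K/W
R_phenolic foam = ln(182.9/112.9)/(2π×0.0213×10.7) = 0.3369 K/W
R_outer film = 1/(h_o·2πr_oL) = 1/(8.22×2π×0.1829×10.7) = 0.009894 K/W
R_total = 0.7039 K/W
Q = ΔT/R_total = 22/0.7039

Q ≈ 31.3 W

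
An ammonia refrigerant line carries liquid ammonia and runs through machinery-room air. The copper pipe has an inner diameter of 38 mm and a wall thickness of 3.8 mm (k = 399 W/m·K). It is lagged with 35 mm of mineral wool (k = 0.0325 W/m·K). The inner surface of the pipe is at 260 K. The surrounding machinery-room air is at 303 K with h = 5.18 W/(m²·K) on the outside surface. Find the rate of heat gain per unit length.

Radial resistances (cylindrical: R_cond = ln(r_o/r_i)/(2πkL), R_conv = 1/(h·2πrL)):
R_copper pipe wall = ln(22.8/19)/(2π×399×1) = 7.273×10^-5 K/W
R_mineral wool = ln(57.8/22.8)/(2π×0.0325×1) = 4.555 K/W
R_outer film = 1/(h_o·2πr_oL) = 1/(5.18×2π×0.0578×1) = 0.5316 K/W
R_total = 5.087 K/W
Q = ΔT/R_total = 43/5.087

q′ ≈ 8.45 W/m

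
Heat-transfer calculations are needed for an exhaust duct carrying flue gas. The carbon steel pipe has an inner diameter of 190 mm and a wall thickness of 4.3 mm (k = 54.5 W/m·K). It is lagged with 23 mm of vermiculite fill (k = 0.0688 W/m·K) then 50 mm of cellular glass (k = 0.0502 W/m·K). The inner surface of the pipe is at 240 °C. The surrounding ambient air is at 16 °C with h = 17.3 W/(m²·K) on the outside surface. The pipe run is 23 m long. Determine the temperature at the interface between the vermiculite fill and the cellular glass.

Treating each annulus and film as a series resistance:
R_carbon steel pipe wall = ln(99.3/95)/(2π×54.5×23) = 5.621×10^-6 K/W
R_vermiculite fill = ln(122.3/99.3)/(2π×0.0688×23) = 0.02095 K/W
R_cellular glass = ln(172.3/122.3)/(2π×0.0502×23) = 0.04725 K/W
R_outer film = 1/(h_o·2πr_oL) = 1/(17.3×2π×0.1723×23) = 0.002321 K/W
R_total = 0.07053 K/W
Q = ΔT/R_total = 224/0.07053
Q = 3180 W
T_interface = T_inner − Q·ΣR(inner→interface) = 240 − 3180×0.02096

T ≈ 173 °C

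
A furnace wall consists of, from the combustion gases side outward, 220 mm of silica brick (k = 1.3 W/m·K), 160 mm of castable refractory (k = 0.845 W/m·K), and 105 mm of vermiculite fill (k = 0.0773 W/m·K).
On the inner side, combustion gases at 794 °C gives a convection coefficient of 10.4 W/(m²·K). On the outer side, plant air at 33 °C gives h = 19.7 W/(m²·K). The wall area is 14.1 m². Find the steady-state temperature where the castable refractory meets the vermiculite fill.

T ≈ 608 °C

Treating each layer as a thermal resistance in series:
R_inner film = 1/(h_i·A) = 1/(10.4×14.1) = 0.006819 K/W
R_silica brick = L/(kA) = 0.22/(1.3×14.1) = 0.012 K/W
R_castable refractory = L/(kA) = 0.16/(0.845×14.1) = 0.01343 K/W
R_vermiculite fill = L/(kA) = 0.105/(0.0773×14.1) = 0.09634 K/W
R_outer film = 1/(h_o·A) = 1/(19.7×14.1) = 0.0036 K/W
R_total = 0.1322 K/W;  Q = ΔT/R_total = 761/0.1322 = 5757 W
T_interface = T_inner − Q·ΣR(inner→interface) = 794 − 5760×0.03225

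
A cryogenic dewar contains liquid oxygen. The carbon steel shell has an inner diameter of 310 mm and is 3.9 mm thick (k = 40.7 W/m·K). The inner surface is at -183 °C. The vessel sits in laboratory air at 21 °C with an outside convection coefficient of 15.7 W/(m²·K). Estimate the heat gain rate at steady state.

Each spherical layer contributes R = (1/r_i − 1/r_o)/(4πk):
R_carbon steel shell = (1/0.155 − 1/0.1589)/(4π×40.7) = 3.096×10^-4 K/W
R_outer film = 1/(h·4πr_o²) = 1/(15.7×4π×0.1589²) = 0.2007 K/W
R_total = 0.2011 K/W
Q = ΔT/R_total = 204/0.2011

Q ≈ 1010 W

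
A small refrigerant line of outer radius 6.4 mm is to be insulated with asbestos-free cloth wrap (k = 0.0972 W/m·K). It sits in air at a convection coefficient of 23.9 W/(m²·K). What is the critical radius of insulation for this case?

r_cr ≈ 4.07 mm

For a cylinder r_cr = k/h = 0.0972/23.9
r_cr = 4.07 mm; since the bare radius (6.4 mm) is above r_cr, any added insulation will reduce heat loss.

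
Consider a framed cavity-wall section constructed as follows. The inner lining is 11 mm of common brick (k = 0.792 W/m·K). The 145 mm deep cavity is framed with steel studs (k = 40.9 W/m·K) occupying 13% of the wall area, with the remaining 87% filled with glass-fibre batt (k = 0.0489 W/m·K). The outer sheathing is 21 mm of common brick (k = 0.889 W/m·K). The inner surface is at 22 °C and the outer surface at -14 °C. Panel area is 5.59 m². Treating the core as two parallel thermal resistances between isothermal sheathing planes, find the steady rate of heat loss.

Sheathing layers in series; stud and cavity paths in parallel between them.
R_inner = 0.011/(0.792×5.59) = 0.002485 K/W
R_stud  = 0.145/(40.9×0.13×5.59) = 0.004879 K/W
R_cav   = 0.145/(0.0489×0.87×5.59) = 0.6097 K/W
1/R_core = 1/R_stud + 1/R_cav → R_core = 0.00484 K/W
R_outer = 0.021/(0.889×5.59) = 0.004226 K/W
R_total = 0.01155 K/W
Q = ΔT/R_total = 36/0.01155

Q ≈ 3120 W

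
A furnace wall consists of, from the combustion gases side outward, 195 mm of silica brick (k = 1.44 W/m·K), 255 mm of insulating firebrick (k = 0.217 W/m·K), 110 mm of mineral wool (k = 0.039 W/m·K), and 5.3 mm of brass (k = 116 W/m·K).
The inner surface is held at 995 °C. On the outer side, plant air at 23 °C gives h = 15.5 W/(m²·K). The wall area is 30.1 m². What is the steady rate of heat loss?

Q ≈ 6970 W

Thermal resistances in series:
R_silica brick = L/(kA) = 0.195/(1.44×30.1) = 0.004499 K/W
R_insulating firebrick = L/(kA) = 0.255/(0.217×30.1) = 0.03904 K/W
R_mineral wool = L/(kA) = 0.11/(0.039×30.1) = 0.0937 K/W
R_brass = L/(kA) = 0.0053/(116×30.1) = 1.518×10^-6 K/W
R_outer film = 1/(h_o·A) = 1/(15.5×30.1) = 0.002143 K/W
R_total = 0.1394 K/W
Q = ΔT / R_total = 972 / 0.1394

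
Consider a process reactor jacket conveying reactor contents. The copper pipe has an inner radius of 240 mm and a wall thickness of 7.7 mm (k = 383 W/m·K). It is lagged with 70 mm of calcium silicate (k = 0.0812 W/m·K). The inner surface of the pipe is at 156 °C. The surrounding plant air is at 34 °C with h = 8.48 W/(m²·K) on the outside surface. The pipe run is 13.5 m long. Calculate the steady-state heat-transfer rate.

Q ≈ 3010 W

Radial resistances (cylindrical: R_cond = ln(r_o/r_i)/(2πkL), R_conv = 1/(h·2πrL)):
R_copper pipe wall = ln(247.7/240)/(2π×383×13.5) = 9.721×10^-7 K/W
R_calcium silicate = ln(317.7/247.7)/(2π×0.0812×13.5) = 0.03614 K/W
R_outer film = 1/(h_o·2πr_oL) = 1/(8.48×2π×0.3177×13.5) = 0.004376 K/W
R_total = 0.04051 K/W
Q = ΔT/R_total = 122/0.04051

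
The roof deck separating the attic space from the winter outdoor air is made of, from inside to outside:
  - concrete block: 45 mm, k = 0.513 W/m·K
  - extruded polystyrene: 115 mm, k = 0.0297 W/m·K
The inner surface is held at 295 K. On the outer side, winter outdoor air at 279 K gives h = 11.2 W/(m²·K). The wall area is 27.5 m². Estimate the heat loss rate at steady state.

Q ≈ 109 W

Using the resistance-network approach (series):
R_concrete block = L/(kA) = 0.045/(0.513×27.5) = 0.00319 K/W
R_extruded polystyrene = L/(kA) = 0.115/(0.0297×27.5) = 0.1408 K/W
R_outer film = 1/(h_o·A) = 1/(11.2×27.5) = 0.003247 K/W
R_total = 0.1472 K/W
Q = ΔT / R_total = 16 / 0.1472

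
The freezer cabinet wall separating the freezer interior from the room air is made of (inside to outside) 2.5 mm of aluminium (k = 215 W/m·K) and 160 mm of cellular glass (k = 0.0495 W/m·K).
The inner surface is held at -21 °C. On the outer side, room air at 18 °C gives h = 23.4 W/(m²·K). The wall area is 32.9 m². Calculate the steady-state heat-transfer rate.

Thermal resistances in series:
R_aluminium = L/(kA) = 0.0025/(215×32.9) = 3.534×10^-7 K/W
R_cellular glass = L/(kA) = 0.16/(0.0495×32.9) = 0.09825 K/W
R_outer film = 1/(h_o·A) = 1/(23.4×32.9) = 0.001299 K/W
R_total = 0.09955 K/W
Q = ΔT / R_total = 39 / 0.09955

Q ≈ 392 W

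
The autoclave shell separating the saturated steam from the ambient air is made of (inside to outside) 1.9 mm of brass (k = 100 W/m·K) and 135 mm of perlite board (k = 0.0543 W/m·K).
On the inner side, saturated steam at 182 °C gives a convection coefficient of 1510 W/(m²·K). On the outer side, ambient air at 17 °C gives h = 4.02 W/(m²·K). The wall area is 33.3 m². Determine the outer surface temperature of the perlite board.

T ≈ 32 °C

Using the resistance-network approach (series):
R_inner film = 1/(h_i·A) = 1/(1510×33.3) = 1.989×10^-5 K/W
R_brass = L/(kA) = 0.0019/(100×33.3) = 5.706×10^-7 K/W
R_perlite board = L/(kA) = 0.135/(0.0543×33.3) = 0.07466 K/W
R_outer film = 1/(h_o·A) = 1/(4.02×33.3) = 0.00747 K/W
R_total = 0.08215 K/W;  Q = ΔT/R_total = 165/0.08215 = 2008 W
T_interface = T_inner − Q·ΣR(inner→interface) = 182 − 2010×0.07468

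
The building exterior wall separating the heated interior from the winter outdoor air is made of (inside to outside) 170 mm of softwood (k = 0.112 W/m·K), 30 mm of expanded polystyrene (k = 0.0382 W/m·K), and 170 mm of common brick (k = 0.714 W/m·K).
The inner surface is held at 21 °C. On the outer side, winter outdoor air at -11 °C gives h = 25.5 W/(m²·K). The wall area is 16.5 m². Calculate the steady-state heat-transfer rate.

Model the wall as resistances in series:
R_softwood = L/(kA) = 0.17/(0.112×16.5) = 0.09199 K/W
R_expanded polystyrene = L/(kA) = 0.03/(0.0382×16.5) = 0.0476 K/W
R_common brick = L/(kA) = 0.17/(0.714×16.5) = 0.01443 K/W
R_outer film = 1/(h_o·A) = 1/(25.5×16.5) = 0.002377 K/W
R_total = 0.1564 K/W
Q = ΔT / R_total = 32 / 0.1564

Q ≈ 205 W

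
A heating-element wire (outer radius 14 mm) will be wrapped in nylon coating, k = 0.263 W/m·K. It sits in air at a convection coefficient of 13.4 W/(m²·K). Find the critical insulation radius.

For a cylinder r_cr = k/h = 0.263/13.4
r_cr = 19.6 mm; since the bare radius (14 mm) is below r_cr, adding a thin layer of insulation will *increase* heat loss.

r_cr ≈ 19.6 mm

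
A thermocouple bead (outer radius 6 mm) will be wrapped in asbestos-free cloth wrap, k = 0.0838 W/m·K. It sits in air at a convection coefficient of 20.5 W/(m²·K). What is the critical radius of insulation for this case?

For a sphere r_cr = 2k/h = 2×0.0838/20.5
r_cr = 8.18 mm; since the bare radius (6 mm) is below r_cr, adding a thin layer of insulation will *increase* heat loss.

r_cr ≈ 8.18 mm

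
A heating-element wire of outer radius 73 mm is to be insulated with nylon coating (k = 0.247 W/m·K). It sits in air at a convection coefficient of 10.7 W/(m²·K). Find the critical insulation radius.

r_cr ≈ 23.1 mm

For a cylinder r_cr = k/h = 0.247/10.7
r_cr = 23.1 mm; since the bare radius (73 mm) is above r_cr, any added insulation will reduce heat loss.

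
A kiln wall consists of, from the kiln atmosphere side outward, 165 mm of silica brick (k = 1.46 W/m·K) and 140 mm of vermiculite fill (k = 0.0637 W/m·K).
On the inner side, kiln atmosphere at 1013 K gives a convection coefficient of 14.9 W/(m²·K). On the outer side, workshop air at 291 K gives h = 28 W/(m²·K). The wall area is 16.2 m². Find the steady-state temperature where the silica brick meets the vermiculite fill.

Thermal resistances in series:
R_inner film = 1/(h_i·A) = 1/(14.9×16.2) = 0.004143 K/W
R_silica brick = L/(kA) = 0.165/(1.46×16.2) = 0.006976 K/W
R_vermiculite fill = L/(kA) = 0.14/(0.0637×16.2) = 0.1357 K/W
R_outer film = 1/(h_o·A) = 1/(28×16.2) = 0.002205 K/W
R_total = 0.149 K/W;  Q = ΔT/R_total = 722/0.149 = 4846 W
T_interface = T_inner − Q·ΣR(inner→interface) = 1013 − 4850×0.01112

T ≈ 959 K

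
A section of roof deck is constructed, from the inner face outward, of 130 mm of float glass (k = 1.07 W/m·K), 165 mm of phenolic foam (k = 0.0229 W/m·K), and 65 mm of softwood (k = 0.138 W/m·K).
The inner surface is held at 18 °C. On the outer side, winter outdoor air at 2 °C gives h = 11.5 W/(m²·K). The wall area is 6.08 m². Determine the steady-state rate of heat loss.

Q ≈ 12.3 W

Model the wall as resistances in series:
R_float glass = L/(kA) = 0.13/(1.07×6.08) = 0.01998 K/W
R_phenolic foam = L/(kA) = 0.165/(0.0229×6.08) = 1.185 K/W
R_softwood = L/(kA) = 0.065/(0.138×6.08) = 0.07747 K/W
R_outer film = 1/(h_o·A) = 1/(11.5×6.08) = 0.0143 K/W
R_total = 1.297 K/W
Q = ΔT / R_total = 16 / 1.297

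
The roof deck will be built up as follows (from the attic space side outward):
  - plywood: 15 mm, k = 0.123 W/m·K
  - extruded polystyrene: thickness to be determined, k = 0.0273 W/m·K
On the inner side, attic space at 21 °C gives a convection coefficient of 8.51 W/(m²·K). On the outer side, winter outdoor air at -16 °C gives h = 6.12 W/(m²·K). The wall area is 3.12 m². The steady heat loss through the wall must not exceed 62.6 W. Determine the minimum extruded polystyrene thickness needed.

L ≈ 39.3 mm

Model the wall as resistances in series:
R_inner film = 1/(h_i·A) = 1/(8.51×3.12) = 0.03766 K/W
R_plywood = L/(kA) = 0.015/(0.123×3.12) = 0.03909 K/W
R_outer film = 1/(h_o·A) = 1/(6.12×3.12) = 0.05237 K/W
Sum of the known resistances R_other = 0.1291 K/W
Required total resistance R_tot = ΔT/Q_allow = 37/62.6 = 0.5911 K/W
R_extruded polystyrene = R_tot − R_other = 0.4619 K/W
L = R·k·A = 0.4619×0.0273×3.12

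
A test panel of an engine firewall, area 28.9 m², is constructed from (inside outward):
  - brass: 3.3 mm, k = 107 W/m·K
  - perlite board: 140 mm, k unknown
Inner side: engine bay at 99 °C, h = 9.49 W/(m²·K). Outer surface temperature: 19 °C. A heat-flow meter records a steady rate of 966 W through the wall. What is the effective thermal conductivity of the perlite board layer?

k ≈ 0.0612 W/(m·K)

Thermal resistances in series:
R_inner film = 1/(h_i·A) = 1/(9.49×28.9) = 0.003646 K/W
R_brass = L/(kA) = 0.0033/(107×28.9) = 1.067×10^-6 K/W
Sum of known resistances R_other = 0.003647 K/W
Total R = ΔT/Q = 80/966 = 0.08282 K/W
R_perlite board = R_total − R_other = 0.07917 K/W
k = L/(R·A) = 0.14/(0.07917×28.9)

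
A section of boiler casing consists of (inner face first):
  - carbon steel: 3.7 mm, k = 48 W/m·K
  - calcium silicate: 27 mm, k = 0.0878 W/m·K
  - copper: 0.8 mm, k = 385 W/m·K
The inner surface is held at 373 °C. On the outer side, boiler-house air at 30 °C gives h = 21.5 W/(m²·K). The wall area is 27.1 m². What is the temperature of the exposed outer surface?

T ≈ 75.1 °C

Model the wall as resistances in series:
R_carbon steel = L/(kA) = 0.0037/(48×27.1) = 2.844×10^-6 K/W
R_calcium silicate = L/(kA) = 0.027/(0.0878×27.1) = 0.01135 K/W
R_copper = L/(kA) = 0.0008/(385×27.1) = 7.668×10^-8 K/W
R_outer film = 1/(h_o·A) = 1/(21.5×27.1) = 0.001716 K/W
R_total = 0.01307 K/W;  Q = ΔT/R_total = 343/0.01307 = 26250 W
T_interface = T_inner − Q·ΣR(inner→interface) = 373 − 26200×0.01135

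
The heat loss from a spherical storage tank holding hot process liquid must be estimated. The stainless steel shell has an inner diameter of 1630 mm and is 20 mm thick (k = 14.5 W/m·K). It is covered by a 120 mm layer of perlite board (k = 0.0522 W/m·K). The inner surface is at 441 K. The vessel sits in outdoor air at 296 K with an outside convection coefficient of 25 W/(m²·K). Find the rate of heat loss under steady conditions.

Radial (spherical) resistances in series:
R_stainless steel shell = (1/0.815 − 1/0.835)/(4π×14.5) = 1.613×10^-4 K/W
R_perlite board = (1/0.835 − 1/0.955)/(4π×0.0522) = 0.2294 K/W
R_outer film = 1/(h·4πr_o²) = 1/(25×4π×0.955²) = 0.00349 K/W
R_total = 0.2331 K/W
Q = ΔT/R_total = 145/0.2331

Q ≈ 622 W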